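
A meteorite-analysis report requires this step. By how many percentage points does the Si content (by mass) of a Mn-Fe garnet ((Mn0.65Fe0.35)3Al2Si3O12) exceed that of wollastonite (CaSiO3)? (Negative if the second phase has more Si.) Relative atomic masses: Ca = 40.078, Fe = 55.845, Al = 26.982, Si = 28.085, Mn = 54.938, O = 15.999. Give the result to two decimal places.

First mineral: 84.255 g Si in 495.973 g formula = 16.99 wt% Si.
Second mineral: 28.085 g Si in 116.160 g formula = 24.18 wt% Si.
16.99% − 24.18% gives a difference of -7.19 percentage points.

-7.19 percentage points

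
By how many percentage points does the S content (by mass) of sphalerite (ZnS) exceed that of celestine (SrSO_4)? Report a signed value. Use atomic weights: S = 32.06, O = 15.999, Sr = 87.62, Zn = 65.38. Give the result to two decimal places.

M(ZnS) = 97.440 g/mol, so wt% S = 32.060/97.440 × 100 = 32.90%.
M(SrSO_4) = 183.676 g/mol, so wt% S = 32.060/183.676 × 100 = 17.45%.
32.90 − 17.45 = 15.45 pp.

15.45 percentage points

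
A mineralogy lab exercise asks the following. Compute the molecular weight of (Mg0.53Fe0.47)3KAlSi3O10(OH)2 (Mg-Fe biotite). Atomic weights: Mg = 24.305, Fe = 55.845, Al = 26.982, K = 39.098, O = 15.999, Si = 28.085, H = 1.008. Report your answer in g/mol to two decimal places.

The formula mass is the sum 1.59×24.305 + 1.41×55.845 + 1×39.098 + 1×26.982 + 3×28.085 + 12×15.999 + 2×1.008.

461.73 g/mol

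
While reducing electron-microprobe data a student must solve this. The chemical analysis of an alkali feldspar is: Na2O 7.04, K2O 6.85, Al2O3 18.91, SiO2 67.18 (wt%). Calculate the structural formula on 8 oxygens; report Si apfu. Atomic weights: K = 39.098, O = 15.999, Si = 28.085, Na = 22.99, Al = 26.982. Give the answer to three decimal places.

3.003 Si apfu

Na2O (M=61.979): mol = 0.11359; Na = 0.22718, O = 0.11359.
K2O (M=94.195): mol = 0.07272; K = 0.14544, O = 0.07272.
Al2O3 (M=101.961): mol = 0.18546; Al = 0.37092, O = 0.55638.
SiO2 (M=60.083): mol = 1.11812; Si = 1.11812, O = 2.23624.
ΣO = 2.97893; factor = 8/ΣO = 2.68553.
Si apfu = 1.11812 × 2.68553 = 3.003.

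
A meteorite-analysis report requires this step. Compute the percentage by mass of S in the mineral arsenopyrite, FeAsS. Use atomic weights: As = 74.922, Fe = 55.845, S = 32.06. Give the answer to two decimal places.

Formula mass = 1×55.845 + 1×74.922 + 1×32.06 = 162.827 g/mol, of which 32.060 g is S.
So S makes up 32.060/162.827 = 0.1969 of the mass, i.e. 19.69%.

19.69 wt%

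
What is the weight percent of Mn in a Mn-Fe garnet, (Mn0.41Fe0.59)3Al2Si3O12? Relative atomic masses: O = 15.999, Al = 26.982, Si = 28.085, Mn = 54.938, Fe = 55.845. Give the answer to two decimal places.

Formula mass = 1.23×54.938 + 1.77×55.845 + 2×26.982 + 3×28.085 + 12×15.999 = 496.626 g/mol, of which 67.574 g is Mn.
So Mn makes up 67.574/496.626 = 0.1361 of the mass, i.e. 13.61%.

13.61 mass %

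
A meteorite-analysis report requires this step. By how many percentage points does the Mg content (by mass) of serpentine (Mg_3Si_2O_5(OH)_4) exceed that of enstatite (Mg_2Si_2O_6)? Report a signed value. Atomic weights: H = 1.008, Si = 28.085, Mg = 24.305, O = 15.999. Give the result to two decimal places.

First mineral: 72.915 g Mg in 277.108 g formula = 26.31 wt% Mg.
Second mineral: 48.610 g Mg in 200.774 g formula = 24.21 wt% Mg.
26.31% − 24.21% gives a difference of 2.10 percentage points.

2.10 percentage points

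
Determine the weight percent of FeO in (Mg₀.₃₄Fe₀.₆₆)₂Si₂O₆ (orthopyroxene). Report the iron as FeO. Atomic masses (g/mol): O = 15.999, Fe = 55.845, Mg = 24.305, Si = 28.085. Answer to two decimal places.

Molar mass of (Mg₀.₃₄Fe₀.₆₆)₂Si₂O₆ = 0.68×24.305 + 1.32×55.845 + 2×28.085 + 6×15.999 = 242.407 g/mol.
Each formula unit contains 1.32 Fe, equivalent to 1.32/1 = 1.3200 mol FeO.
M(FeO) = 1×55.845 + 1×15.999 = 71.844 g/mol.
Mass of FeO per formula unit = 1.3200 × 71.844 = 94.834 g.
FeO wt% = 94.834 / 242.407 × 100 = 39.12%.

39.12 wt%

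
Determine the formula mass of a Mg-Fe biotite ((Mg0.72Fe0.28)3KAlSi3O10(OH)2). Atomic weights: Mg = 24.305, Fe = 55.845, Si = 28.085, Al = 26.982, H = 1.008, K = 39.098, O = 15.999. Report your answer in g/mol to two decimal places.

443.75 g/mol

M = 2.16*24.305 + 0.84*55.845 + 1*39.098 + 1*26.982 + 3*28.085 + 12*15.999 + 2*1.008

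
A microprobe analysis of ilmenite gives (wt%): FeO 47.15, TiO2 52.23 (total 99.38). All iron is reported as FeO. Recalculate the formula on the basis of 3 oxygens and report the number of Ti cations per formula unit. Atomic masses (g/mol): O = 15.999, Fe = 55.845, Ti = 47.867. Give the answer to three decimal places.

FeO (M=71.844): mol = 0.65628; Fe = 0.65628, O = 0.65628.
TiO2 (M=79.865): mol = 0.65398; Ti = 0.65398, O = 1.30796.
ΣO = 1.96424; factor = 3/ΣO = 1.52731.
Ti apfu = 0.65398 × 1.52731 = 0.999.

0.999 Ti apfu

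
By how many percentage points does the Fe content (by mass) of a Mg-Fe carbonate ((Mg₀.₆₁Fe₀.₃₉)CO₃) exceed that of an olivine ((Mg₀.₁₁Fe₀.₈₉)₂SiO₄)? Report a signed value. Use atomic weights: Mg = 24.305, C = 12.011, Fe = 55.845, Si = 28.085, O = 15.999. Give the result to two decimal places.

-27.96 percentage points

Fe in (Mg₀.₆₁Fe₀.₃₉)CO₃: molar mass 96.614 g/mol; 0.39×55.845 = 21.780 g → 22.54 wt%.
Fe in (Mg₀.₁₁Fe₀.₈₉)₂SiO₄: molar mass 196.832 g/mol; 1.78×55.845 = 99.404 g → 50.50 wt%.
Difference = 22.54 − 50.50 = -27.96 percentage points.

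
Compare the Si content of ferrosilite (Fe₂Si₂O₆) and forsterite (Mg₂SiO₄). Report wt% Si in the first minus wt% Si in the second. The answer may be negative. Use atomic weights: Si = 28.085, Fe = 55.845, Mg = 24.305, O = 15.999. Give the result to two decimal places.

First mineral: 56.170 g Si in 263.854 g formula = 21.29 wt% Si.
Second mineral: 28.085 g Si in 140.691 g formula = 19.96 wt% Si.
21.29% − 19.96% gives a difference of 1.33 percentage points.

1.33 percentage points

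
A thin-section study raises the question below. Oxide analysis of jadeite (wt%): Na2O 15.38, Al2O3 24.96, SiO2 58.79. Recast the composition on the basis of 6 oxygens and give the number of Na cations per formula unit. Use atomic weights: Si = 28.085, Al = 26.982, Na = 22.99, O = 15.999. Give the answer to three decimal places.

15.38 wt% Na2O ÷ 61.979 g/mol = 0.24815 mol, giving 0.49630 Na and 0.24815 O.
24.96 wt% Al2O3 ÷ 101.961 g/mol = 0.24480 mol, giving 0.48960 Al and 0.73440 O.
58.79 wt% SiO2 ÷ 60.083 g/mol = 0.97848 mol, giving 0.97848 Si and 1.95696 O.
Oxygen sums to 2.93951; scaling by 6/2.93951 = 2.04116 puts the formula on 6 O.
Na: 0.49630 × 2.04116 = 1.013 atoms per formula unit.

1.013 Na apfu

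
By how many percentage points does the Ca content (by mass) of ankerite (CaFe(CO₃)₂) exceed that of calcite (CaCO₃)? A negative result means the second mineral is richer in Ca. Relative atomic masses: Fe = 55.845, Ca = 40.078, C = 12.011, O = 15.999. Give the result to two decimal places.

Ca in CaFe(CO₃)₂: molar mass 215.939 g/mol; 1×40.078 = 40.078 g → 18.56 wt%.
Ca in CaCO₃: molar mass 100.086 g/mol; 1×40.078 = 40.078 g → 40.04 wt%.
Difference = 18.56 − 40.04 = -21.48 percentage points.

-21.48 percentage points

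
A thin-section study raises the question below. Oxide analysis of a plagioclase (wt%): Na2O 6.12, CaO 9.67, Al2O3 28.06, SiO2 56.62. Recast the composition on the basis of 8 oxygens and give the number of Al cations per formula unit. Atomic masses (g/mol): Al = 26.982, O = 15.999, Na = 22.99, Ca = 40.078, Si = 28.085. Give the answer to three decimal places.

Na2O: 6.12/61.979 = 0.09874 mol → 0.19748 mol Na, 0.09874 mol O.
CaO: 9.67/56.077 = 0.17244 mol → 0.17244 mol Ca, 0.17244 mol O.
Al2O3: 28.06/101.961 = 0.27520 mol → 0.55040 mol Al, 0.82560 mol O.
SiO2: 56.62/60.083 = 0.94236 mol → 0.94236 mol Si, 1.88472 mol O.
Total oxygen = 2.98150 mol. Normalization factor = 8/2.98150 = 2.68321.
Al per 8 O = 0.55040 × 2.68321 = 1.477.

1.477 Al apfu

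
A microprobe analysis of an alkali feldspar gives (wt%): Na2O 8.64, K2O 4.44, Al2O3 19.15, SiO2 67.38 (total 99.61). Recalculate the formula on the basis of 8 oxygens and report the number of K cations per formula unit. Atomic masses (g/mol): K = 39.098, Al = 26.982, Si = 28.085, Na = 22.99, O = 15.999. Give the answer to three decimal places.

8.64 wt% Na2O ÷ 61.979 g/mol = 0.13940 mol, giving 0.27880 Na and 0.13940 O.
4.44 wt% K2O ÷ 94.195 g/mol = 0.04714 mol, giving 0.09428 K and 0.04714 O.
19.15 wt% Al2O3 ÷ 101.961 g/mol = 0.18782 mol, giving 0.37564 Al and 0.56346 O.
67.38 wt% SiO2 ÷ 60.083 g/mol = 1.12145 mol, giving 1.12145 Si and 2.24290 O.
Oxygen sums to 2.99290; scaling by 8/2.99290 = 2.67299 puts the formula on 8 O.
K: 0.09428 × 2.67299 = 0.252 atoms per formula unit.

0.252 K apfu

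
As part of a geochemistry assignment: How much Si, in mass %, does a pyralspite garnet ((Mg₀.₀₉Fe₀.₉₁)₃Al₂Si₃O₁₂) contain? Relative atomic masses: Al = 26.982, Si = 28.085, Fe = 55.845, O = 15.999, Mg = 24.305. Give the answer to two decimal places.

17.22 mass %

M((Mg₀.₀₉Fe₀.₉₁)₃Al₂Si₃O₁₂) = 489.226 g/mol.
Si contributes 3 × 28.085 = 84.255 g per mole.
84.255/489.226 = 0.1722 → 17.22%.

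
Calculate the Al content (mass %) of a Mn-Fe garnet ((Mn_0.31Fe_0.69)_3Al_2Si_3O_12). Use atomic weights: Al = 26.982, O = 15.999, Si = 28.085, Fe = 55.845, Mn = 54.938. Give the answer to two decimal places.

10.86 mass %

Formula mass = 0.93×54.938 + 2.07×55.845 + 2×26.982 + 3×28.085 + 12×15.999 = 496.898 g/mol, of which 53.964 g is Al.
So Al makes up 53.964/496.898 = 0.1086 of the mass, i.e. 10.86%.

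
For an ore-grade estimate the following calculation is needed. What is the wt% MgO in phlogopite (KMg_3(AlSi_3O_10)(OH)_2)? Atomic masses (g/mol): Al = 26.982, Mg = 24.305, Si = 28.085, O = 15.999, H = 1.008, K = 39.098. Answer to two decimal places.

Formula mass = 417.254 g/mol.
3 Mg → 3.0000 mol MgO per formula unit; M(MgO) = 40.304, so MgO mass = 120.912 g.
120.912/417.254 × 100 = 28.98 wt%.

28.98 wt%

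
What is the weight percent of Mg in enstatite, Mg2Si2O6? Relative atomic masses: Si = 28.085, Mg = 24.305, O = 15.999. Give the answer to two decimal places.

Formula mass = 2*24.305 + 2*28.085 + 6*15.999 = 200.774 g/mol, of which 48.610 g is Mg.
So Mg makes up 48.610/200.774 = 0.2421 of the mass, i.e. 24.21%.

24.21 weight percent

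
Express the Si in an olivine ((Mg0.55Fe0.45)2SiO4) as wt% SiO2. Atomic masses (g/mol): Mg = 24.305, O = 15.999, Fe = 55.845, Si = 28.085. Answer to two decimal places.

Molar mass of (Mg0.55Fe0.45)2SiO4 = 1.10*24.305 + 0.90*55.845 + 1*28.085 + 4*15.999 = 169.077 g/mol.
Each formula unit contains 1 Si, equivalent to 1/1 = 1.0000 mol SiO2.
M(SiO2) = 1×28.085 + 2×15.999 = 60.083 g/mol.
Mass of SiO2 per formula unit = 1.0000 × 60.083 = 60.083 g.
SiO2 wt% = 60.083 / 169.077 × 100 = 35.54%.

35.54 wt%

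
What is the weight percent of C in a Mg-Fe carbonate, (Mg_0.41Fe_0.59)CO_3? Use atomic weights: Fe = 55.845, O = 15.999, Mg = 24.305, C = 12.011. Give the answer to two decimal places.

11.67 mass %

Molar mass of (Mg_0.41Fe_0.59)CO_3: 0.41*24.305 + 0.59*55.845 + 1*12.011 + 3*15.999 = 102.922 g/mol.
Mass of C per formula unit: 1 × 12.011 = 12.011 g.
Weight fraction C = 12.011 / 102.922 = 0.1167.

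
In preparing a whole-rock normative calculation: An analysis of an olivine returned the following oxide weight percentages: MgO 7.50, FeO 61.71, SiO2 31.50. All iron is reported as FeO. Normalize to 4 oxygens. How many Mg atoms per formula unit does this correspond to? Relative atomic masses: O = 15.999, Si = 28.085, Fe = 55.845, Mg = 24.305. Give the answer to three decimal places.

0.356 Mg apfu

MgO (M=40.304): mol = 0.18609; Mg = 0.18609, O = 0.18609.
FeO (M=71.844): mol = 0.85894; Fe = 0.85894, O = 0.85894.
SiO2 (M=60.083): mol = 0.52427; Si = 0.52427, O = 1.04854.
ΣO = 2.09357; factor = 4/ΣO = 1.91061.
Mg apfu = 0.18609 × 1.91061 = 0.356.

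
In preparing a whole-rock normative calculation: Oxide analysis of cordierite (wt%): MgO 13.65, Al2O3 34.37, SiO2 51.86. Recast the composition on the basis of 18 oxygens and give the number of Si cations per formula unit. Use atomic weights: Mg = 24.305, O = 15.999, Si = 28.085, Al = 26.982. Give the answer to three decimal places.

13.65 wt% MgO ÷ 40.304 g/mol = 0.33868 mol, giving 0.33868 Mg and 0.33868 O.
34.37 wt% Al2O3 ÷ 101.961 g/mol = 0.33709 mol, giving 0.67418 Al and 1.01127 O.
51.86 wt% SiO2 ÷ 60.083 g/mol = 0.86314 mol, giving 0.86314 Si and 1.72628 O.
Oxygen sums to 3.07623; scaling by 18/3.07623 = 5.85132 puts the formula on 18 O.
Si: 0.86314 × 5.85132 = 5.051 atoms per formula unit.

5.051 Si apfu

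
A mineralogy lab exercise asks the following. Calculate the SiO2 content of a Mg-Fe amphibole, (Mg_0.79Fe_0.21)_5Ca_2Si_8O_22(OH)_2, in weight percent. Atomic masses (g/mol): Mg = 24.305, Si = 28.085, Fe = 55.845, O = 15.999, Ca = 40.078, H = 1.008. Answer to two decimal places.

56.85 wt%

Formula mass = 845.470 g/mol.
8 Si → 8.0000 mol SiO2 per formula unit; M(SiO2) = 60.083, so SiO2 mass = 480.664 g.
480.664/845.470 × 100 = 56.85 wt%.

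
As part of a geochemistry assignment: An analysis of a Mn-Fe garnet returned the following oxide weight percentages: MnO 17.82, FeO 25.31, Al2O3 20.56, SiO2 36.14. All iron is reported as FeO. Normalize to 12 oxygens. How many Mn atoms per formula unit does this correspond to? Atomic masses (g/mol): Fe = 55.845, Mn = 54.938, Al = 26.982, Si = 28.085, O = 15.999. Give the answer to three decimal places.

1.250 Mn apfu

MnO: 17.82/70.937 = 0.25121 mol → 0.25121 mol Mn, 0.25121 mol O.
FeO: 25.31/71.844 = 0.35229 mol → 0.35229 mol Fe, 0.35229 mol O.
Al2O3: 20.56/101.961 = 0.20165 mol → 0.40330 mol Al, 0.60495 mol O.
SiO2: 36.14/60.083 = 0.60150 mol → 0.60150 mol Si, 1.20300 mol O.
Total oxygen = 2.41145 mol. Normalization factor = 12/2.41145 = 4.97626.
Mn per 12 O = 0.25121 × 4.97626 = 1.250.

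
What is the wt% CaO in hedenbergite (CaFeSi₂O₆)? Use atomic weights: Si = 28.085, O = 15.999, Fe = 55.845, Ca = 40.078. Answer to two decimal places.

22.60 wt%

Molar mass of CaFeSi₂O₆ = 1·40.078 + 1·55.845 + 2·28.085 + 6·15.999 = 248.087 g/mol.
Each formula unit contains 1 Ca, equivalent to 1/1 = 1.0000 mol CaO.
M(CaO) = 1×40.078 + 1×15.999 = 56.077 g/mol.
Mass of CaO per formula unit = 1.0000 × 56.077 = 56.077 g.
CaO wt% = 56.077 / 248.087 × 100 = 22.60%.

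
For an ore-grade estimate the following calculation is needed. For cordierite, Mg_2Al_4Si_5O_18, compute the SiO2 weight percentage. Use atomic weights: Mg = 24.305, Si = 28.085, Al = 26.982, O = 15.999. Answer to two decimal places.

51.36 wt%

Molar mass of Mg_2Al_4Si_5O_18 = 2×24.305 + 4×26.982 + 5×28.085 + 18×15.999 = 584.945 g/mol.
Each formula unit contains 5 Si, equivalent to 5/1 = 5.0000 mol SiO2.
M(SiO2) = 1×28.085 + 2×15.999 = 60.083 g/mol.
Mass of SiO2 per formula unit = 5.0000 × 60.083 = 300.415 g.
SiO2 wt% = 300.415 / 584.945 × 100 = 51.36%.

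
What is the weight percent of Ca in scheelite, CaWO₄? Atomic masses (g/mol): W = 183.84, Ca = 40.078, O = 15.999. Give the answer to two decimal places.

Molar mass of CaWO₄: 1·40.078 + 1·183.84 + 4·15.999 = 287.914 g/mol.
Mass of Ca per formula unit: 1 × 40.078 = 40.078 g.
Weight fraction Ca = 40.078 / 287.914 = 0.1392.

13.92 mass %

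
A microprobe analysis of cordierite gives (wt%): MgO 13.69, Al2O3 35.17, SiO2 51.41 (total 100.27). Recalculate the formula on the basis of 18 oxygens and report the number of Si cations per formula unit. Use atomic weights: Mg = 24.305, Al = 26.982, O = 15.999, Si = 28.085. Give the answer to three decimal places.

MgO (M=40.304): mol = 0.33967; Mg = 0.33967, O = 0.33967.
Al2O3 (M=101.961): mol = 0.34494; Al = 0.68988, O = 1.03482.
SiO2 (M=60.083): mol = 0.85565; Si = 0.85565, O = 1.71130.
ΣO = 3.08579; factor = 18/ΣO = 5.83319.
Si apfu = 0.85565 × 5.83319 = 4.991.

4.991 Si apfu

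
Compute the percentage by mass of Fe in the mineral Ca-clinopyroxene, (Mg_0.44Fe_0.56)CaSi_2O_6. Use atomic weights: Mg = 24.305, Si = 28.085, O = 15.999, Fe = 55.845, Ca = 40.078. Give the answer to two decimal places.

13.35 mass %

Molar mass of (Mg_0.44Fe_0.56)CaSi_2O_6: 0.44·24.305 + 0.56·55.845 + 1·40.078 + 2·28.085 + 6·15.999 = 234.209 g/mol.
Mass of Fe per formula unit: 0.56 × 55.845 = 31.273 g.
Weight fraction Fe = 31.273 / 234.209 = 0.1335.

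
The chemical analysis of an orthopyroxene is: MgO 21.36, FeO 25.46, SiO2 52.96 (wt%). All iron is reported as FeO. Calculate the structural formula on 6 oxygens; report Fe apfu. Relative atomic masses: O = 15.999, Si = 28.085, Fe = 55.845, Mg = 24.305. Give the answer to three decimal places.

21.36 wt% MgO ÷ 40.304 g/mol = 0.52997 mol, giving 0.52997 Mg and 0.52997 O.
25.46 wt% FeO ÷ 71.844 g/mol = 0.35438 mol, giving 0.35438 Fe and 0.35438 O.
52.96 wt% SiO2 ÷ 60.083 g/mol = 0.88145 mol, giving 0.88145 Si and 1.76290 O.
Oxygen sums to 2.64725; scaling by 6/2.64725 = 2.26650 puts the formula on 6 O.
Fe: 0.35438 × 2.26650 = 0.803 atoms per formula unit.

0.803 Fe apfu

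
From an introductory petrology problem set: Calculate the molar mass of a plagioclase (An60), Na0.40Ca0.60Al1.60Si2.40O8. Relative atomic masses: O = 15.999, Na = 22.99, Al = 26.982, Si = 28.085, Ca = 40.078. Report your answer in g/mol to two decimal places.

Na: 0.40 × 22.99 = 9.1960
Ca: 0.60 × 40.078 = 24.0468
Al: 1.60 × 26.982 = 43.1712
Si: 2.40 × 28.085 = 67.4040
O: 8 × 15.999 = 127.9920
Summing the contributions gives the formula mass.

271.81 g/mol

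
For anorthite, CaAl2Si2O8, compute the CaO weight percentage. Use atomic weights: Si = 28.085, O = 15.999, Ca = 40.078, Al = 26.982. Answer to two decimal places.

Formula mass = 278.204 g/mol.
1 Ca → 1.0000 mol CaO per formula unit; M(CaO) = 56.077, so CaO mass = 56.077 g.
56.077/278.204 × 100 = 20.16 wt%.

20.16 wt%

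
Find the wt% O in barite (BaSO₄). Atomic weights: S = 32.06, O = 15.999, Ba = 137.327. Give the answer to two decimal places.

27.42 weight percent

Formula mass = 1×137.327 + 1×32.06 + 4×15.999 = 233.383 g/mol, of which 63.996 g is O.
So O makes up 63.996/233.383 = 0.2742 of the mass, i.e. 27.42%.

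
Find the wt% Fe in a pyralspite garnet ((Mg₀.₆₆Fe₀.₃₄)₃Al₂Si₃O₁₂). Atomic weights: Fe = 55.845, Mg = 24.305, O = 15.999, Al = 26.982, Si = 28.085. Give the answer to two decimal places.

M((Mg₀.₆₆Fe₀.₃₄)₃Al₂Si₃O₁₂) = 435.293 g/mol.
Fe contributes 1.02 × 55.845 = 56.962 g per mole.
56.962/435.293 = 0.1309 → 13.09%.

13.09 mass %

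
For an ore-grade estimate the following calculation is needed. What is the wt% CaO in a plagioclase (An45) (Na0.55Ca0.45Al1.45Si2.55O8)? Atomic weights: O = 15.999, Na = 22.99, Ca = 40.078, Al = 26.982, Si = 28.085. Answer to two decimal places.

9.37 wt%

M(Na0.55Ca0.45Al1.45Si2.55O8) = 269.412 g/mol; M(CaO) = 56.077 g/mol.
Moles CaO per formula unit = 0.45 Ca ÷ 1 = 0.4500.
CaO fraction = (0.4500 × 56.077) / 269.412 = 25.235/269.412 = 0.0937.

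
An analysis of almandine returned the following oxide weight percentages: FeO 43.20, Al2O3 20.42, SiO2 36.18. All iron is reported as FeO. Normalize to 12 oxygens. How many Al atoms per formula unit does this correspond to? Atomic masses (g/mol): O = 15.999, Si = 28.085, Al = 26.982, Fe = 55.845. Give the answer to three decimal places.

1.997 Al apfu

43.20 wt% FeO ÷ 71.844 g/mol = 0.60130 mol, giving 0.60130 Fe and 0.60130 O.
20.42 wt% Al2O3 ÷ 101.961 g/mol = 0.20027 mol, giving 0.40054 Al and 0.60081 O.
36.18 wt% SiO2 ÷ 60.083 g/mol = 0.60217 mol, giving 0.60217 Si and 1.20434 O.
Oxygen sums to 2.40645; scaling by 12/2.40645 = 4.98660 puts the formula on 12 O.
Al: 0.40054 × 4.98660 = 1.997 atoms per formula unit.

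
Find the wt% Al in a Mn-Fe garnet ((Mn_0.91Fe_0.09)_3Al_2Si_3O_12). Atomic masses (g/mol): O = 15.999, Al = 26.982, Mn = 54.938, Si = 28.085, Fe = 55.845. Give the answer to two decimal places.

10.90 wt%

Formula mass = 2.73·54.938 + 0.27·55.845 + 2·26.982 + 3·28.085 + 12·15.999 = 495.266 g/mol, of which 53.964 g is Al.
So Al makes up 53.964/495.266 = 0.1090 of the mass, i.e. 10.90%.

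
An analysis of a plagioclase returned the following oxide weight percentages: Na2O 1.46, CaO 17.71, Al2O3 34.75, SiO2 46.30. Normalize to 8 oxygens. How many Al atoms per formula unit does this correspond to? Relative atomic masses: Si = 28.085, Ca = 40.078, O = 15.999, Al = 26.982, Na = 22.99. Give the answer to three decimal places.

1.46 wt% Na2O ÷ 61.979 g/mol = 0.02356 mol, giving 0.04712 Na and 0.02356 O.
17.71 wt% CaO ÷ 56.077 g/mol = 0.31582 mol, giving 0.31582 Ca and 0.31582 O.
34.75 wt% Al2O3 ÷ 101.961 g/mol = 0.34082 mol, giving 0.68164 Al and 1.02246 O.
46.30 wt% SiO2 ÷ 60.083 g/mol = 0.77060 mol, giving 0.77060 Si and 1.54120 O.
Oxygen sums to 2.90304; scaling by 8/2.90304 = 2.75573 puts the formula on 8 O.
Al: 0.68164 × 2.75573 = 1.878 atoms per formula unit.

1.878 Al apfu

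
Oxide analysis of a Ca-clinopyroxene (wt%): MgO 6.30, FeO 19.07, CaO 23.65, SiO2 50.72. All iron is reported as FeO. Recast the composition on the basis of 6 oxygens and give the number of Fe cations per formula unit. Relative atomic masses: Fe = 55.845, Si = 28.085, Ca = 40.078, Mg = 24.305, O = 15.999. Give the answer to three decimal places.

6.30 wt% MgO ÷ 40.304 g/mol = 0.15631 mol, giving 0.15631 Mg and 0.15631 O.
19.07 wt% FeO ÷ 71.844 g/mol = 0.26544 mol, giving 0.26544 Fe and 0.26544 O.
23.65 wt% CaO ÷ 56.077 g/mol = 0.42174 mol, giving 0.42174 Ca and 0.42174 O.
50.72 wt% SiO2 ÷ 60.083 g/mol = 0.84417 mol, giving 0.84417 Si and 1.68834 O.
Oxygen sums to 2.53183; scaling by 6/2.53183 = 2.36983 puts the formula on 6 O.
Fe: 0.26544 × 2.36983 = 0.629 atoms per formula unit.

0.629 Fe apfu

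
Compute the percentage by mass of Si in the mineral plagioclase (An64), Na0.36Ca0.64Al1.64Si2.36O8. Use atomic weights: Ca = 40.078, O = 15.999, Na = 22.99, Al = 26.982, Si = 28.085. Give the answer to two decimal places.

24.33 mass %

Molar mass of Na0.36Ca0.64Al1.64Si2.36O8: 0.36×22.99 + 0.64×40.078 + 1.64×26.982 + 2.36×28.085 + 8×15.999 = 272.449 g/mol.
Mass of Si per formula unit: 2.36 × 28.085 = 66.281 g.
Weight fraction Si = 66.281 / 272.449 = 0.2433.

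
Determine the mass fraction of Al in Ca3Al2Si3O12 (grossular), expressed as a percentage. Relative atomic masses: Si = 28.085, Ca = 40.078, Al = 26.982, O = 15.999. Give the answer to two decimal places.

11.98 wt%

Molar mass of Ca3Al2Si3O12: 3*40.078 + 2*26.982 + 3*28.085 + 12*15.999 = 450.441 g/mol.
Mass of Al per formula unit: 2 × 26.982 = 53.964 g.
Weight fraction Al = 53.964 / 450.441 = 0.1198.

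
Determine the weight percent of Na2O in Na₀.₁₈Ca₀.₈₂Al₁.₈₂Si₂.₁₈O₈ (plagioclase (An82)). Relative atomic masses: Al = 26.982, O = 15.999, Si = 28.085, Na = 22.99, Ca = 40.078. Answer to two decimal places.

2.03 wt%

Formula mass = 275.327 g/mol.
0.18 Na → 0.0900 mol Na2O per formula unit; M(Na2O) = 61.979, so Na2O mass = 5.578 g.
5.578/275.327 × 100 = 2.03 wt%.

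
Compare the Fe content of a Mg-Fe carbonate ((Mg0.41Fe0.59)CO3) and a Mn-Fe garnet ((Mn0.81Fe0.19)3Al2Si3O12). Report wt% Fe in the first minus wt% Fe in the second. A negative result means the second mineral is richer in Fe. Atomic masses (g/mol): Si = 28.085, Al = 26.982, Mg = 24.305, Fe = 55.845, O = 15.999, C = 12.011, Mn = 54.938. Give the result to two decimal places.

Fe in (Mg0.41Fe0.59)CO3: molar mass 102.922 g/mol; 0.59×55.845 = 32.949 g → 32.01 wt%.
Fe in (Mn0.81Fe0.19)3Al2Si3O12: molar mass 495.538 g/mol; 0.57×55.845 = 31.832 g → 6.42 wt%.
Difference = 32.01 − 6.42 = 25.59 percentage points.

25.59 percentage points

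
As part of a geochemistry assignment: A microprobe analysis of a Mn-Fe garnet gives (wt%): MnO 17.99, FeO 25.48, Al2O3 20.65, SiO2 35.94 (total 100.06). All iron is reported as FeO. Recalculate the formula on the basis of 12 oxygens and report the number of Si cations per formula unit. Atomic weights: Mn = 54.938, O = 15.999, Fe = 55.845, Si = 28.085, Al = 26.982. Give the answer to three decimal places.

MnO: 17.99/70.937 = 0.25361 mol → 0.25361 mol Mn, 0.25361 mol O.
FeO: 25.48/71.844 = 0.35466 mol → 0.35466 mol Fe, 0.35466 mol O.
Al2O3: 20.65/101.961 = 0.20253 mol → 0.40506 mol Al, 0.60759 mol O.
SiO2: 35.94/60.083 = 0.59817 mol → 0.59817 mol Si, 1.19634 mol O.
Total oxygen = 2.41220 mol. Normalization factor = 12/2.41220 = 4.97471.
Si per 12 O = 0.59817 × 4.97471 = 2.976.

2.976 Si apfu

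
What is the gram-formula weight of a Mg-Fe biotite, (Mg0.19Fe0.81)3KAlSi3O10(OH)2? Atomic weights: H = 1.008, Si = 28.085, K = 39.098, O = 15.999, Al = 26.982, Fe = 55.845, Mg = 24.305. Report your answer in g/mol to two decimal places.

The formula mass is the sum 0.57·24.305 + 2.43·55.845 + 1·39.098 + 1·26.982 + 3·28.085 + 12·15.999 + 2·1.008.

493.90 g/mol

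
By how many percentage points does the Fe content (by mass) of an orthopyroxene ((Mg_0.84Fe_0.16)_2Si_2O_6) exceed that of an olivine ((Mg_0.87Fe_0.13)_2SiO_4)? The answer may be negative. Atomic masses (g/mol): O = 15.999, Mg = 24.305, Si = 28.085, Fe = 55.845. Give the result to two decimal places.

-1.28 percentage points

M((Mg_0.84Fe_0.16)_2Si_2O_6) = 210.867 g/mol, so wt% Fe = 17.870/210.867 × 100 = 8.47%.
M((Mg_0.87Fe_0.13)_2SiO_4) = 148.891 g/mol, so wt% Fe = 14.520/148.891 × 100 = 9.75%.
8.47 − 9.75 = -1.28 pp.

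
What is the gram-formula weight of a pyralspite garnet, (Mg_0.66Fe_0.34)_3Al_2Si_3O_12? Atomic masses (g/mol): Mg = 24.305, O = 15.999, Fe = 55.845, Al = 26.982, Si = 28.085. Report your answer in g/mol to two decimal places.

435.29 g/mol

M = 1.98×24.305 + 1.02×55.845 + 2×26.982 + 3×28.085 + 12×15.999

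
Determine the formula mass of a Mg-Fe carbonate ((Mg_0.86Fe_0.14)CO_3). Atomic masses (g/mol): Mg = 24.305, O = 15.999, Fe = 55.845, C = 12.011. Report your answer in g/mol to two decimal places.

88.73 g/mol

Mg: 0.86 × 24.305 = 20.9023
Fe: 0.14 × 55.845 = 7.8183
C: 1 × 12.011 = 12.0110
O: 3 × 15.999 = 47.9970
Summing the contributions gives the formula mass.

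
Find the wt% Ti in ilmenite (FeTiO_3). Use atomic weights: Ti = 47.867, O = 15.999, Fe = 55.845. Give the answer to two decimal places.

31.55 weight percent

M(FeTiO_3) = 151.709 g/mol.
Ti contributes 1 × 47.867 = 47.867 g per mole.
47.867/151.709 = 0.3155 → 31.55%.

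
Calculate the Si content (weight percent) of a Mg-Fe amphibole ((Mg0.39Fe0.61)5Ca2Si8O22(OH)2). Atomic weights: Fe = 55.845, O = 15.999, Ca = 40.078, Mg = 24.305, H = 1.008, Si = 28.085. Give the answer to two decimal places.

M((Mg0.39Fe0.61)5Ca2Si8O22(OH)2) = 908.550 g/mol.
Si contributes 8 × 28.085 = 224.680 g per mole.
224.680/908.550 = 0.2473 → 24.73%.

24.73 weight percent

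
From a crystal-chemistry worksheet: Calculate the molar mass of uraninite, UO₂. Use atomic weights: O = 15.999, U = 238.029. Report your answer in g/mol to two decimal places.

The formula mass is the sum 1(238.029) + 2(15.999).

270.03 g/mol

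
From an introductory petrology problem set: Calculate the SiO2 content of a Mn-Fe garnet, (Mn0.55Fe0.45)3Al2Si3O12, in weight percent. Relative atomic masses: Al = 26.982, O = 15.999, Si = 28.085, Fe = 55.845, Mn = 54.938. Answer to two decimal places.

36.32 wt%

M((Mn0.55Fe0.45)3Al2Si3O12) = 496.245 g/mol; M(SiO2) = 60.083 g/mol.
Moles SiO2 per formula unit = 3 Si ÷ 1 = 3.0000.
SiO2 fraction = (3.0000 × 60.083) / 496.245 = 180.249/496.245 = 0.3632.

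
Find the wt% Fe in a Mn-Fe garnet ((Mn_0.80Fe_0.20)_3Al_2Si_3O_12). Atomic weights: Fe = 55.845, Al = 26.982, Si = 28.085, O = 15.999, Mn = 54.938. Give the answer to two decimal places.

6.76 weight percent

Formula mass = 2.40·54.938 + 0.60·55.845 + 2·26.982 + 3·28.085 + 12·15.999 = 495.565 g/mol, of which 33.507 g is Fe.
So Fe makes up 33.507/495.565 = 0.0676 of the mass, i.e. 6.76%.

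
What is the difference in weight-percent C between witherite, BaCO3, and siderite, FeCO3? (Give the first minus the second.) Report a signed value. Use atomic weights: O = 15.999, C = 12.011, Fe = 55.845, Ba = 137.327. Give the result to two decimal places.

-4.28 percentage points

M(BaCO3) = 197.335 g/mol, so wt% C = 12.011/197.335 × 100 = 6.09%.
M(FeCO3) = 115.853 g/mol, so wt% C = 12.011/115.853 × 100 = 10.37%.
6.09 − 10.37 = -4.28 pp.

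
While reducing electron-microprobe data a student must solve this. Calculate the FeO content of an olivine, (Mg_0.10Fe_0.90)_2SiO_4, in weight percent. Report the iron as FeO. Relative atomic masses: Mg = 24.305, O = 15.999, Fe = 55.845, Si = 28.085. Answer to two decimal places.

65.49 wt%

Formula mass = 197.463 g/mol.
1.80 Fe → 1.8000 mol FeO per formula unit; M(FeO) = 71.844, so FeO mass = 129.319 g.
129.319/197.463 × 100 = 65.49 wt%.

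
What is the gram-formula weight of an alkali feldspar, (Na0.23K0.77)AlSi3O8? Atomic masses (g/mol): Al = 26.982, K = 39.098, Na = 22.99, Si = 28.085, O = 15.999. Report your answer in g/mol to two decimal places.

274.62 g/mol

Na: 0.23 × 22.99 = 5.2877
K: 0.77 × 39.098 = 30.1055
Al: 1 × 26.982 = 26.9820
Si: 3 × 28.085 = 84.2550
O: 8 × 15.999 = 127.9920
Summing the contributions gives the formula mass.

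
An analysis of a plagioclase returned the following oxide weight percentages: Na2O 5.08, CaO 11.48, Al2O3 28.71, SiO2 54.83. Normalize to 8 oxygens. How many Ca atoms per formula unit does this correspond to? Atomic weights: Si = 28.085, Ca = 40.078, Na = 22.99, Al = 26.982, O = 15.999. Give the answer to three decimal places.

0.554 Ca apfu

5.08 wt% Na2O ÷ 61.979 g/mol = 0.08196 mol, giving 0.16392 Na and 0.08196 O.
11.48 wt% CaO ÷ 56.077 g/mol = 0.20472 mol, giving 0.20472 Ca and 0.20472 O.
28.71 wt% Al2O3 ÷ 101.961 g/mol = 0.28158 mol, giving 0.56316 Al and 0.84474 O.
54.83 wt% SiO2 ÷ 60.083 g/mol = 0.91257 mol, giving 0.91257 Si and 1.82514 O.
Oxygen sums to 2.95656; scaling by 8/2.95656 = 2.70585 puts the formula on 8 O.
Ca: 0.20472 × 2.70585 = 0.554 atoms per formula unit.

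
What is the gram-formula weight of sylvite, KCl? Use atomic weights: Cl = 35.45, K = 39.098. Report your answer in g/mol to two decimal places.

K: 1 × 39.098 = 39.0980
Cl: 1 × 35.45 = 35.4500
Summing the contributions gives the formula mass.

74.55 g/mol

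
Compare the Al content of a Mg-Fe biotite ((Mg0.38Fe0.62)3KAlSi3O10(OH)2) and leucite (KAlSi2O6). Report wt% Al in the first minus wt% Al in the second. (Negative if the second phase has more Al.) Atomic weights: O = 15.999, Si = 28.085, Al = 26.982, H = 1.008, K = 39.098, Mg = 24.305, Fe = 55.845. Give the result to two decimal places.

Al in (Mg0.38Fe0.62)3KAlSi3O10(OH)2: molar mass 475.918 g/mol; 1×26.982 = 26.982 g → 5.67 wt%.
Al in KAlSi2O6: molar mass 218.244 g/mol; 1×26.982 = 26.982 g → 12.36 wt%.
Difference = 5.67 − 12.36 = -6.69 percentage points.

-6.69 percentage points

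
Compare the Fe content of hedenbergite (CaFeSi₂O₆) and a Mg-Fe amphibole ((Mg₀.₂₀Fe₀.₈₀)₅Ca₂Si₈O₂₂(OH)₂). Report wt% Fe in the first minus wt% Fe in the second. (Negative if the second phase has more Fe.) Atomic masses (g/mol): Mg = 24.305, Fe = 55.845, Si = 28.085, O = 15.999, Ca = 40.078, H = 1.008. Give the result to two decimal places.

-1.29 percentage points

M(CaFeSi₂O₆) = 248.087 g/mol, so wt% Fe = 55.845/248.087 × 100 = 22.51%.
M((Mg₀.₂₀Fe₀.₈₀)₅Ca₂Si₈O₂₂(OH)₂) = 938.513 g/mol, so wt% Fe = 223.380/938.513 × 100 = 23.80%.
22.51 − 23.80 = -1.29 pp.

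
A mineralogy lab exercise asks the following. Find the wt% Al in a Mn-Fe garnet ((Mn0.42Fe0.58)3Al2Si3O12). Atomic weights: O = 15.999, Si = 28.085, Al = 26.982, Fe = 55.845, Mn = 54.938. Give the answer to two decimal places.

M((Mn0.42Fe0.58)3Al2Si3O12) = 496.599 g/mol.
Al contributes 2 × 26.982 = 53.964 g per mole.
53.964/496.599 = 0.1087 → 10.87%.

10.87 wt%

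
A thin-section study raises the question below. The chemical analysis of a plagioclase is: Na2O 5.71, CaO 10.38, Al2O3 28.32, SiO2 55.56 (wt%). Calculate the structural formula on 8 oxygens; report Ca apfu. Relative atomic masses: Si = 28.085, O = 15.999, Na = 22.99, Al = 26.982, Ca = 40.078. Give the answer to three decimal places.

0.500 Ca apfu

Na2O (M=61.979): mol = 0.09213; Na = 0.18426, O = 0.09213.
CaO (M=56.077): mol = 0.18510; Ca = 0.18510, O = 0.18510.
Al2O3 (M=101.961): mol = 0.27775; Al = 0.55550, O = 0.83325.
SiO2 (M=60.083): mol = 0.92472; Si = 0.92472, O = 1.84944.
ΣO = 2.95992; factor = 8/ΣO = 2.70278.
Ca apfu = 0.18510 × 2.70278 = 0.500.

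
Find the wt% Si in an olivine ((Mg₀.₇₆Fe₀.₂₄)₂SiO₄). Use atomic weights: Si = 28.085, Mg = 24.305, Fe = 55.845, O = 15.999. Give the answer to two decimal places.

M((Mg₀.₇₆Fe₀.₂₄)₂SiO₄) = 155.830 g/mol.
Si contributes 1 × 28.085 = 28.085 g per mole.
28.085/155.830 = 0.1802 → 18.02%.

18.02 mass %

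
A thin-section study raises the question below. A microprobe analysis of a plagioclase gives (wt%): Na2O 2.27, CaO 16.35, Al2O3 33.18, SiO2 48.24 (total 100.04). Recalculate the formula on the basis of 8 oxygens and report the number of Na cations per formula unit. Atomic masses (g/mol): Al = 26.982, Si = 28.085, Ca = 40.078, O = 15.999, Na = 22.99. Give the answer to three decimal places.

Na2O: 2.27/61.979 = 0.03663 mol → 0.07326 mol Na, 0.03663 mol O.
CaO: 16.35/56.077 = 0.29156 mol → 0.29156 mol Ca, 0.29156 mol O.
Al2O3: 33.18/101.961 = 0.32542 mol → 0.65084 mol Al, 0.97626 mol O.
SiO2: 48.24/60.083 = 0.80289 mol → 0.80289 mol Si, 1.60578 mol O.
Total oxygen = 2.91023 mol. Normalization factor = 8/2.91023 = 2.74892.
Na per 8 O = 0.07326 × 2.74892 = 0.201.

0.201 Na apfu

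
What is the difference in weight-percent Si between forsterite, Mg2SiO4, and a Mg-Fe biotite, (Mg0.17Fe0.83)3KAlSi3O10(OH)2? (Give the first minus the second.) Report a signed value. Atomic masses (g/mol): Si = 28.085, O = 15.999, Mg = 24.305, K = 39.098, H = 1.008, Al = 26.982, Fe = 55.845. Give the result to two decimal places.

2.97 percentage points

M(Mg2SiO4) = 140.691 g/mol, so wt% Si = 28.085/140.691 × 100 = 19.96%.
M((Mg0.17Fe0.83)3KAlSi3O10(OH)2) = 495.789 g/mol, so wt% Si = 84.255/495.789 × 100 = 16.99%.
19.96 − 16.99 = 2.97 pp.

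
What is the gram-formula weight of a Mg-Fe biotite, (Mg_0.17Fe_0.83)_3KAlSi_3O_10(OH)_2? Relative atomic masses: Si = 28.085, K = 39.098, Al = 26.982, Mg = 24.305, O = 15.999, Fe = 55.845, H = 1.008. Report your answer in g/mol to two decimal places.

The formula mass is the sum 0.51*24.305 + 2.49*55.845 + 1*39.098 + 1*26.982 + 3*28.085 + 12*15.999 + 2*1.008.

495.79 g/mol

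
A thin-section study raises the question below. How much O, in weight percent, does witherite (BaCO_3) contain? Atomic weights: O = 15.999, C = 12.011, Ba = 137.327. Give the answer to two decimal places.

M(BaCO_3) = 197.335 g/mol.
O contributes 3 × 15.999 = 47.997 g per mole.
47.997/197.335 = 0.2432 → 24.32%.

24.32 weight percent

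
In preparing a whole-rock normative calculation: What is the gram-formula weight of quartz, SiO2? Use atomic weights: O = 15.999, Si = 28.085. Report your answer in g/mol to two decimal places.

Si: 1 × 28.085 = 28.0850
O: 2 × 15.999 = 31.9980
Summing the contributions gives the formula mass.

60.08 g/mol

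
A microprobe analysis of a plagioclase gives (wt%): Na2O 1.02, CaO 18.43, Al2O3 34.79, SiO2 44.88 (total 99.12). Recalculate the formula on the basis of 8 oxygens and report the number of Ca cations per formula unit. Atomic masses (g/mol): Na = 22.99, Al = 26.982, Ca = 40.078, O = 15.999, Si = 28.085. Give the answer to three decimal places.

Na2O (M=61.979): mol = 0.01646; Na = 0.03292, O = 0.01646.
CaO (M=56.077): mol = 0.32866; Ca = 0.32866, O = 0.32866.
Al2O3 (M=101.961): mol = 0.34121; Al = 0.68242, O = 1.02363.
SiO2 (M=60.083): mol = 0.74697; Si = 0.74697, O = 1.49394.
ΣO = 2.86269; factor = 8/ΣO = 2.79457.
Ca apfu = 0.32866 × 2.79457 = 0.918.

0.918 Ca apfu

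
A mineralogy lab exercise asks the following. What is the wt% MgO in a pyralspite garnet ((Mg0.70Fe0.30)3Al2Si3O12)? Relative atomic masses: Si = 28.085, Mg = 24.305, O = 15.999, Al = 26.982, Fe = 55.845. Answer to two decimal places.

Molar mass of (Mg0.70Fe0.30)3Al2Si3O12 = 2.10×24.305 + 0.90×55.845 + 2×26.982 + 3×28.085 + 12×15.999 = 431.508 g/mol.
Each formula unit contains 2.10 Mg, equivalent to 2.10/1 = 2.1000 mol MgO.
M(MgO) = 1×24.305 + 1×15.999 = 40.304 g/mol.
Mass of MgO per formula unit = 2.1000 × 40.304 = 84.638 g.
MgO wt% = 84.638 / 431.508 × 100 = 19.61%.

19.61 wt%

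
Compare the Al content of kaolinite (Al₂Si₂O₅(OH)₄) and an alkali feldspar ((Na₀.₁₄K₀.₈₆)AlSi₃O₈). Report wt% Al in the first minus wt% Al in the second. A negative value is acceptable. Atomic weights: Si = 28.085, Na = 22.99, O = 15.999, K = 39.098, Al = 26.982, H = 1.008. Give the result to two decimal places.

First mineral: 53.964 g Al in 258.157 g formula = 20.90 wt% Al.
Second mineral: 26.982 g Al in 276.072 g formula = 9.77 wt% Al.
20.90% − 9.77% gives a difference of 11.13 percentage points.

11.13 percentage points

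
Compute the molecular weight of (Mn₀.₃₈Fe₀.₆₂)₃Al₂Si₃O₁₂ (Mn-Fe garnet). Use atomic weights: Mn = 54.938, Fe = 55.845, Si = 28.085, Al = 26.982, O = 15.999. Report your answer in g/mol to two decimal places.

M = 1.14*54.938 + 1.86*55.845 + 2*26.982 + 3*28.085 + 12*15.999

496.71 g/mol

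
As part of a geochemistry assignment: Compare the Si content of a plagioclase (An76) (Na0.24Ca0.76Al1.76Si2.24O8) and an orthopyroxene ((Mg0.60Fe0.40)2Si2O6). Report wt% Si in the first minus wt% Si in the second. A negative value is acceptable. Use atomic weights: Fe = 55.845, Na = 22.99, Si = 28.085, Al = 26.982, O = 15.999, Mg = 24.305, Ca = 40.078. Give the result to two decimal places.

M(Na0.24Ca0.76Al1.76Si2.24O8) = 274.368 g/mol, so wt% Si = 62.910/274.368 × 100 = 22.93%.
M((Mg0.60Fe0.40)2Si2O6) = 226.006 g/mol, so wt% Si = 56.170/226.006 × 100 = 24.85%.
22.93 − 24.85 = -1.92 pp.

-1.92 percentage points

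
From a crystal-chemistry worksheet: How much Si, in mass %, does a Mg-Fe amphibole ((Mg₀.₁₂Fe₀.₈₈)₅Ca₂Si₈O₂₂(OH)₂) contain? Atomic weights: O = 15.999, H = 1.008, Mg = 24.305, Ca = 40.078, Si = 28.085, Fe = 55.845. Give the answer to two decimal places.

23.62 mass %

Molar mass of (Mg₀.₁₂Fe₀.₈₈)₅Ca₂Si₈O₂₂(OH)₂: 0.60·24.305 + 4.40·55.845 + 2·40.078 + 8·28.085 + 24·15.999 + 2·1.008 = 951.129 g/mol.
Mass of Si per formula unit: 8 × 28.085 = 224.680 g.
Weight fraction Si = 224.680 / 951.129 = 0.2362.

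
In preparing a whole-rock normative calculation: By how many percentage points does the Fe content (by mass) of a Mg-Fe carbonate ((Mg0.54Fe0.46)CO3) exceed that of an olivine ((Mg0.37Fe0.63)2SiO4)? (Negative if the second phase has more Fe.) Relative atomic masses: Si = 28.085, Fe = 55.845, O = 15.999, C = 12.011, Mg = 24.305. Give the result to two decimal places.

-13.00 percentage points

First mineral: 25.689 g Fe in 98.821 g formula = 26.00 wt% Fe.
Second mineral: 70.365 g Fe in 180.431 g formula = 39.00 wt% Fe.
26.00% − 39.00% gives a difference of -13.00 percentage points.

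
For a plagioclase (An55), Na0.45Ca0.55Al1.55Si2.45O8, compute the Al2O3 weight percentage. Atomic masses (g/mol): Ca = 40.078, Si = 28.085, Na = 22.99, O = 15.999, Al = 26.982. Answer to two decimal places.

29.16 wt%

M(Na0.45Ca0.55Al1.55Si2.45O8) = 271.011 g/mol; M(Al2O3) = 101.961 g/mol.
Moles Al2O3 per formula unit = 1.55 Al ÷ 2 = 0.7750.
Al2O3 fraction = (0.7750 × 101.961) / 271.011 = 79.020/271.011 = 0.2916.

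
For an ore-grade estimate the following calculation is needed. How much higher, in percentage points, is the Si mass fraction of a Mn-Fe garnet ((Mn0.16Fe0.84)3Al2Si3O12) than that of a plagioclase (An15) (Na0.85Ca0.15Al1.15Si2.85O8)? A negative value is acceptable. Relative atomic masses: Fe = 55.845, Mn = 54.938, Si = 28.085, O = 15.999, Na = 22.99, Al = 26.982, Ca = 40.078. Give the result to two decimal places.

-13.31 percentage points

M((Mn0.16Fe0.84)3Al2Si3O12) = 497.307 g/mol, so wt% Si = 84.255/497.307 × 100 = 16.94%.
M(Na0.85Ca0.15Al1.15Si2.85O8) = 264.617 g/mol, so wt% Si = 80.042/264.617 × 100 = 30.25%.
16.94 − 30.25 = -13.31 pp.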